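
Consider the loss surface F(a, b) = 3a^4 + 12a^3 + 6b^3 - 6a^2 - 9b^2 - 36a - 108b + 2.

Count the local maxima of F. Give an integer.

F separates as a function of a plus a function of b, so ∇F=0 decouples.
∂F/∂a = 12(a - 1)(a + 1)(a + 3) = 0 at a ∈ {-3, -1, 1}; ∂F/∂b = 18(b - 3)(b + 2) = 0 at b ∈ {-2, 3}.
The Hessian is diagonal: diag(F_aa, F_bb). Second derivatives: F_aa(-3)=96, F_aa(-1)=-48, F_aa(1)=96; F_bb(-2)=-90, F_bb(3)=90.
Local maxima occur where both diagonal entries negative: (-1, -2). Count: 1.

1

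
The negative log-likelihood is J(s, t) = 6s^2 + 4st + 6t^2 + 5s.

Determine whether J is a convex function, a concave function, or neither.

convex

J is quadratic, so its Hessian is the constant matrix H = [[12, 4], [4, 12]].
det(H) = 128, tr(H) = 24.
det(H) > 0 and tr(H) > 0, so H is positive definite everywhere: convex.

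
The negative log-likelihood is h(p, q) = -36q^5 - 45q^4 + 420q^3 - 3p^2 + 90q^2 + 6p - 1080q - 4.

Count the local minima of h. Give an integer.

h separates as a function of p plus a function of q, so ∇h=0 decouples.
∂h/∂p = -6(p - 1) = 0 at p ∈ {1}; ∂h/∂q = -180(q - 2)(q - 1)(q + 1)(q + 3) = 0 at q ∈ {-3, -1, 1, 2}.
The Hessian is diagonal: diag(h_pp, h_qq). Second derivatives: h_pp(1)=-6; h_qq(-3)=7200, h_qq(-1)=-2160, h_qq(1)=1440, h_qq(2)=-2700.
Local minima occur where both diagonal entries positive: none. Count: 0.

0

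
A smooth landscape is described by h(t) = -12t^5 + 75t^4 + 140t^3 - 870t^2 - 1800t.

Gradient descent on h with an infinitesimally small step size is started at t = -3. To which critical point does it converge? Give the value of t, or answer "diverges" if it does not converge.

-2

h'(t) = -60(t - 5)(t - 3)(t + 1)(t + 2), so h'(-3) = -5760.
Gradient descent moves in the -h' direction, i.e. t is increasing.
The nearest critical point in that direction is t = -2, where h'' = 2100 > 0 (a local minimum). The iterate converges there.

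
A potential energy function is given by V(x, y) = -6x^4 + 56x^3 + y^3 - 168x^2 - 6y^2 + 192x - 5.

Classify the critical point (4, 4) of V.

saddle point

The mixed partial ∂²V/∂x∂y is 0, so the Hessian at any point is diag(V_xx, V_yy) = diag(24(-3x^2 + 14x - 14), 6(y - 2)).
At (4, 4): H = diag(-144, 12).
The eigenvalues have opposite signs, so H is indefinite: a saddle point.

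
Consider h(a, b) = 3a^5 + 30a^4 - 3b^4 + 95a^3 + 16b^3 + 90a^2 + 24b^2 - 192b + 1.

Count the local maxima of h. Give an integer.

h separates as a function of a plus a function of b, so ∇h=0 decouples.
∂h/∂a = 15a(a + 1)(a + 3)(a + 4) = 0 at a ∈ {-4, -3, -1, 0}; ∂h/∂b = -12(b - 4)(b - 2)(b + 2) = 0 at b ∈ {-2, 2, 4}.
The Hessian is diagonal: diag(h_aa, h_bb). Second derivatives: h_aa(-4)=-180, h_aa(-3)=90, h_aa(-1)=-90, h_aa(0)=180; h_bb(-2)=-288, h_bb(2)=96, h_bb(4)=-144.
Local maxima occur where both diagonal entries negative: (-4, -2), (-4, 4), (-1, -2), (-1, 4). Count: 4.

4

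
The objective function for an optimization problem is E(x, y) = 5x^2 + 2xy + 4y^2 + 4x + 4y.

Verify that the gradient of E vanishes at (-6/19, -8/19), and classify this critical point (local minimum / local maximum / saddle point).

local minimum

∇E = (10x + 2y + 4, 2x + 8y + 4); substituting (-6/19, -8/19) gives ∇E = (0, 0), so (-6/19, -8/19) is indeed a critical point.
The Hessian of E is constant: H = [[10, 2], [2, 8]].
det(H) = 10·8 − 2² = 76.
det(H) > 0 and tr(H) = 18 > 0, so H is positive definite and the point is a local minimum.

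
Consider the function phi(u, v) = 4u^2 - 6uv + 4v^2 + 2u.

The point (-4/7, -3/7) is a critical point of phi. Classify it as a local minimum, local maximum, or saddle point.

local minimum

The Hessian of phi is constant: H = [[8, -6], [-6, 8]].
det(H) = 8·8 − (-6)² = 28.
det(H) > 0 and tr(H) = 16 > 0, so H is positive definite and the point is a local minimum.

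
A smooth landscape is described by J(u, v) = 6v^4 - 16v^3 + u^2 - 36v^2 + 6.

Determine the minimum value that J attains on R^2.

-264

J(u,v) separates as P(u) + Q(v) + 6, so its minimum is min P + min Q + 6.
P'(u) = 2u vanishes at u ∈ {0}; Q'(v) = 24v(v - 3)(v + 1) vanishes at v ∈ {-1, 0, 3}.
Local minima of P (where P''>0): P(0)=0. Local minima of Q: Q(-1)=-14, Q(3)=-270.
So the global minimum of J is P(0) + Q(3) + 6 = 0 − 270 + 6 = -264, attained at (0, 3).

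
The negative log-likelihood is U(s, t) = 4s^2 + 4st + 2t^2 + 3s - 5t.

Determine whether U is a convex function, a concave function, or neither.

convex

U is quadratic, so its Hessian is the constant matrix H = [[8, 4], [4, 4]].
det(H) = 16, tr(H) = 12.
det(H) > 0 and tr(H) > 0, so H is positive definite everywhere: convex.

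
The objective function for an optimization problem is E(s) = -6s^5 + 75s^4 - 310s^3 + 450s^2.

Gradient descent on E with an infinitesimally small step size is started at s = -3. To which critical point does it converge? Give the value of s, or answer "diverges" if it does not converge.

E'(s) = -30s(s - 5)(s - 3)(s - 2), so E'(-3) = -21600.
Gradient descent moves in the -E' direction, i.e. s is increasing.
The nearest critical point in that direction is s = 0, where E'' = 900 > 0 (a local minimum). The iterate converges there.

0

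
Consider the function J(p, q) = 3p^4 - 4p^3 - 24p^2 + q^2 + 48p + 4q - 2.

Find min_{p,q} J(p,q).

-118

J(p,q) separates as A(p) + B(q) − 2, so its minimum is min A + min B − 2.
A'(p) = 12(p - 2)(p - 1)(p + 2) vanishes at p ∈ {-2, 1, 2}; B'(q) = 2q + 4 vanishes at q ∈ {-2}.
Local minima of A (where A''>0): A(-2)=-112, A(2)=16. Local minima of B: B(-2)=-4.
So the global minimum of J is A(-2) + B(-2) − 2 = -112 − 4 − 2 = -118, attained at (-2, -2).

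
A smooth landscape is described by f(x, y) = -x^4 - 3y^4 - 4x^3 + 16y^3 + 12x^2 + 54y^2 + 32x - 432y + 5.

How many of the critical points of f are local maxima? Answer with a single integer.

4

f separates as a function of x plus a function of y, so ∇f=0 decouples.
∂f/∂x = -4(x - 2)(x + 1)(x + 4) = 0 at x ∈ {-4, -1, 2}; ∂f/∂y = -12(y - 4)(y - 3)(y + 3) = 0 at y ∈ {-3, 3, 4}.
The Hessian is diagonal: diag(f_xx, f_yy). Second derivatives: f_xx(-4)=-72, f_xx(-1)=36, f_xx(2)=-72; f_yy(-3)=-504, f_yy(3)=72, f_yy(4)=-84.
Local maxima occur where both diagonal entries negative: (-4, -3), (-4, 4), (2, -3), (2, 4). Count: 4.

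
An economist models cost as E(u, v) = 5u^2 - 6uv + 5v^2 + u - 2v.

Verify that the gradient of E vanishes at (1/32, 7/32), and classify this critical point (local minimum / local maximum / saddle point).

∇E = (10u - 6v + 1, -6u + 10v - 2); substituting (1/32, 7/32) gives ∇E = (0, 0), so (1/32, 7/32) is indeed a critical point.
The Hessian of E is constant: H = [[10, -6], [-6, 10]].
det(H) = 10·10 − (-6)² = 64.
det(H) > 0 and tr(H) = 20 > 0, so H is positive definite and the point is a local minimum.

local minimum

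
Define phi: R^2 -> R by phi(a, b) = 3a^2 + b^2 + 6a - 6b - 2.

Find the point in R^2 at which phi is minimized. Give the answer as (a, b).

(-1, 3)

phi(a,b) separates as P(a) + Q(b) − 2, so its minimum is min P + min Q − 2.
P'(a) = 6a + 6 vanishes at a ∈ {-1}; Q'(b) = 2b - 6 vanishes at b ∈ {3}.
Local minima of P (where P''>0): P(-1)=-3. Local minima of Q: Q(3)=-9.
So the global minimum of phi is P(-1) + Q(3) − 2 = -3 − 9 − 2 = -14, attained at (-1, 3).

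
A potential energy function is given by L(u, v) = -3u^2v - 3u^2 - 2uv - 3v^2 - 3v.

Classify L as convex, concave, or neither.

The term -3u^2v is cubic, so the Hessian is not constant.
∂²L/∂u² = -6v - 6, which takes both signs as v varies (negative for sufficiently large v). A diagonal entry of the Hessian changing sign means the Hessian is neither positive- nor negative-semidefinite on all of R^2.

neither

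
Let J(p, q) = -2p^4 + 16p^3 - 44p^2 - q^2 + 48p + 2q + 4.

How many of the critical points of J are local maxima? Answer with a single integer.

2

J separates as a function of p plus a function of q, so ∇J=0 decouples.
∂J/∂p = -8(p - 3)(p - 2)(p - 1) = 0 at p ∈ {1, 2, 3}; ∂J/∂q = -2(q - 1) = 0 at q ∈ {1}.
The Hessian is diagonal: diag(J_pp, J_qq). Second derivatives: J_pp(1)=-16, J_pp(2)=8, J_pp(3)=-16; J_qq(1)=-2.
Local maxima occur where both diagonal entries negative: (1, 1), (3, 1). Count: 2.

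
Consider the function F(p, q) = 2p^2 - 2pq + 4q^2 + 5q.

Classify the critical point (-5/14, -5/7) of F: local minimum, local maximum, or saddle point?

The Hessian of F is constant: H = [[4, -2], [-2, 8]].
det(H) = 4·8 − (-2)² = 28.
det(H) > 0 and tr(H) = 12 > 0, so H is positive definite and the point is a local minimum.

local minimum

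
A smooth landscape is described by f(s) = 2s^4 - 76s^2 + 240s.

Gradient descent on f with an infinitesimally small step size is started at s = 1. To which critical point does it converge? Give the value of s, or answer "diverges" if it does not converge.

-5

f'(s) = 8(s - 3)(s - 2)(s + 5), so f'(1) = 96.
Gradient descent moves in the -f' direction, i.e. s is decreasing.
The nearest critical point in that direction is s = -5, where f'' = 448 > 0 (a local minimum). The iterate converges there.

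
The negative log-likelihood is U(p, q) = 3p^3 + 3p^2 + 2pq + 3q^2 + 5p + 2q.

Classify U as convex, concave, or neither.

The term 3p^3 is cubic, so the Hessian is not constant.
∂²U/∂p² = 18p + 6, which takes both signs as p varies (negative for sufficiently negative p). A diagonal entry of the Hessian changing sign means the Hessian is neither positive- nor negative-semidefinite on all of R^2.

neither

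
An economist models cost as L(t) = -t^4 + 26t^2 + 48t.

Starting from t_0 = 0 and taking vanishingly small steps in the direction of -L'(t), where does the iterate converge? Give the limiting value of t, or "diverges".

L'(t) = -4(t - 4)(t + 1)(t + 3), so L'(0) = 48.
Gradient descent moves in the -L' direction, i.e. t is decreasing.
The nearest critical point in that direction is t = -1, where L'' = 40 > 0 (a local minimum). The iterate converges there.

-1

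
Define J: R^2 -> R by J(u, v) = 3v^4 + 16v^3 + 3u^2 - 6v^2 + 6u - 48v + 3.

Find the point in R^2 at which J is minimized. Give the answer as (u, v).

(-1, -4)

J(u,v) separates as P(u) + Q(v) + 3, so its minimum is min P + min Q + 3.
P'(u) = 6u + 6 vanishes at u ∈ {-1}; Q'(v) = 12(v - 1)(v + 1)(v + 4) vanishes at v ∈ {-4, -1, 1}.
Local minima of P (where P''>0): P(-1)=-3. Local minima of Q: Q(-4)=-160, Q(1)=-35.
So the global minimum of J is P(-1) + Q(-4) + 3 = -3 − 160 + 3 = -160, attained at (-1, -4).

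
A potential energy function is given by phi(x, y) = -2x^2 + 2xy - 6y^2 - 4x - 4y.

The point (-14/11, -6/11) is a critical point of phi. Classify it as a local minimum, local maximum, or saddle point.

The Hessian of phi is constant: H = [[-4, 2], [2, -12]].
det(H) = (-4)·(-12) − 2² = 44.
det(H) > 0 and tr(H) = -16 < 0, so H is negative definite and the point is a local maximum.

local maximum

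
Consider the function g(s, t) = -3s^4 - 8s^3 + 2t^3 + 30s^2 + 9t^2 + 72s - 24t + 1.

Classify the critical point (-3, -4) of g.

The mixed partial ∂²g/∂s∂t is 0, so the Hessian at any point is diag(g_ss, g_tt) = diag(12(-3s^2 - 4s + 5), 6(2t + 3)).
At (-3, -4): H = diag(-120, -30).
Both eigenvalues are negative, so H is negative definite: a local maximum.

local maximum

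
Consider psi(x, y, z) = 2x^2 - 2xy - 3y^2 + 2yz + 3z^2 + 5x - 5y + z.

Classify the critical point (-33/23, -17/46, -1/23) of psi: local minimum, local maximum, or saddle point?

The Hessian is constant: H = [[4, -2, 0], [-2, -6, 2], [0, 2, 6]].
Leading principal minors: Δ₁ = 4, Δ₂ = -28, Δ₃ = -184.
The minors fit neither the all-positive nor the alternating-sign pattern, so H is indefinite: a saddle point.

saddle point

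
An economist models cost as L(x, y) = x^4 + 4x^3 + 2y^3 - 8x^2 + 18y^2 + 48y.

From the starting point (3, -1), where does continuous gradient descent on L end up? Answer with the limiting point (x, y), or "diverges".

(1, -2)

L is separable, so gradient descent decouples: x follows -∂L/∂x, y follows -∂L/∂y.
∂L/∂x = 4x(x - 1)(x + 4); at x=3 this is 168, so x decreases.
∂L/∂y = 6(y + 2)(y + 4); at y=-1 this is 18, so y decreases.
x converges to its nearest critical value 1 (a local min of the x-part); y converges to -2. The iterate converges to (1, -2).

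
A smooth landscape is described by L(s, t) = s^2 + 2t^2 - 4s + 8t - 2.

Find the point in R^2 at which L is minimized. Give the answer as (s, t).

L(s,t) separates as P(s) + Q(t) − 2, so its minimum is min P + min Q − 2.
P'(s) = 2s - 4 vanishes at s ∈ {2}; Q'(t) = 4(t + 2) vanishes at t ∈ {-2}.
Local minima of P (where P''>0): P(2)=-4. Local minima of Q: Q(-2)=-8.
So the global minimum of L is P(2) + Q(-2) − 2 = -4 − 8 − 2 = -14, attained at (2, -2).

(2, -2)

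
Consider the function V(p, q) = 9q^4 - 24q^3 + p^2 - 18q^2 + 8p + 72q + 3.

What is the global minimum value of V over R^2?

V(p,q) separates as A(p) + B(q) + 3, so its minimum is min A + min B + 3.
A'(p) = 2p + 8 vanishes at p ∈ {-4}; B'(q) = 36(q - 2)(q - 1)(q + 1) vanishes at q ∈ {-1, 1, 2}.
Local minima of A (where A''>0): A(-4)=-16. Local minima of B: B(-1)=-57, B(2)=24.
So the global minimum of V is A(-4) + B(-1) + 3 = -16 − 57 + 3 = -70, attained at (-4, -1).

-70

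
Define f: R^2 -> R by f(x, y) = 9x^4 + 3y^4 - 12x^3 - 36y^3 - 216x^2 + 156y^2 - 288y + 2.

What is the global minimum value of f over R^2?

-2110

f(x,y) separates as P(x) + Q(y) + 2, so its minimum is min P + min Q + 2.
P'(x) = 36x(x - 4)(x + 3) vanishes at x ∈ {-3, 0, 4}; Q'(y) = 12(y - 4)(y - 3)(y - 2) vanishes at y ∈ {2, 3, 4}.
Local minima of P (where P''>0): P(-3)=-891, P(4)=-1920. Local minima of Q: Q(2)=-192, Q(4)=-192.
So the global minimum of f is P(4) + Q(2) + 2 = -1920 − 192 + 2 = -2110, attained at (4, 2).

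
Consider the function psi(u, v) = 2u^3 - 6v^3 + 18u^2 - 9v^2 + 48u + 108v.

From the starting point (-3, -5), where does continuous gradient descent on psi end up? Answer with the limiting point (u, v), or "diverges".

(-2, -3)

psi is separable, so gradient descent decouples: u follows -∂psi/∂u, v follows -∂psi/∂v.
∂psi/∂u = 6(u + 2)(u + 4); at u=-3 this is -6, so u increases.
∂psi/∂v = -18(v - 2)(v + 3); at v=-5 this is -252, so v increases.
u converges to its nearest critical value -2 (a local min of the u-part); v converges to -3. The iterate converges to (-2, -3).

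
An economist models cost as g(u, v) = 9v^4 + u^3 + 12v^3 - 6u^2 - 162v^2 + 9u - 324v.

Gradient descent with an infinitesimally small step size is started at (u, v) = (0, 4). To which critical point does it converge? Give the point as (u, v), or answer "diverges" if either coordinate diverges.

diverges

g is separable, so gradient descent decouples: u follows -∂g/∂u, v follows -∂g/∂v.
∂g/∂u = 3(u - 3)(u - 1); at u=0 this is 9, so u decreases.
∂g/∂v = 36(v - 3)(v + 1)(v + 3); at v=4 this is 1260, so v decreases.
The u-coordinate has no critical point in that direction and runs off to infinity.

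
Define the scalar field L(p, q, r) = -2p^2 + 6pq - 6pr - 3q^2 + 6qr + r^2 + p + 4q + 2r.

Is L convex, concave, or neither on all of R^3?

L is quadratic, so its Hessian is the constant matrix H = [[-4, 6, -6], [6, -6, 6], [-6, 6, 2]].
Leading principal minors: -4, -12, -96.
Neither pattern holds ⇒ H is indefinite ⇒ neither convex nor concave.

neither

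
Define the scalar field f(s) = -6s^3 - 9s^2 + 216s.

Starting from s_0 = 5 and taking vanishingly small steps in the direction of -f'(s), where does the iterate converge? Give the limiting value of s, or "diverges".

diverges

f'(s) = -18(s - 3)(s + 4), so f'(5) = -324.
Gradient descent moves in the -f' direction, i.e. s is increasing.
There is no critical point above s=5, and f' keeps the same sign, so the iterate runs off to +∞.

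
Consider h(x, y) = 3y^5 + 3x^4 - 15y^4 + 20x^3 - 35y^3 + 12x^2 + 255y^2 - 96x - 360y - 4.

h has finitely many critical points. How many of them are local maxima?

2

h separates as a function of x plus a function of y, so ∇h=0 decouples.
∂h/∂x = 12(x - 1)(x + 2)(x + 4) = 0 at x ∈ {-4, -2, 1}; ∂h/∂y = 15(y - 4)(y - 2)(y - 1)(y + 3) = 0 at y ∈ {-3, 1, 2, 4}.
The Hessian is diagonal: diag(h_xx, h_yy). Second derivatives: h_xx(-4)=120, h_xx(-2)=-72, h_xx(1)=180; h_yy(-3)=-2100, h_yy(1)=180, h_yy(2)=-150, h_yy(4)=630.
Local maxima occur where both diagonal entries negative: (-2, -3), (-2, 2). Count: 2.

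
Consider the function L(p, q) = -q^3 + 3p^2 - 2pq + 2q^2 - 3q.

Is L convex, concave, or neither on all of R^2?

The term -q^3 is cubic, so the Hessian is not constant.
∂²L/∂q² = -6q + 4, which takes both signs as q varies (negative for sufficiently large q). A diagonal entry of the Hessian changing sign means the Hessian is neither positive- nor negative-semidefinite on all of R^2.

neither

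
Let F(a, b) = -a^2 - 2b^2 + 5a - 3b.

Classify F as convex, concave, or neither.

concave

F is quadratic, so its Hessian is the constant matrix H = [[-2, 0], [0, -4]].
det(H) = 8, tr(H) = -6.
det(H) > 0 and tr(H) < 0, so H is negative definite everywhere: concave.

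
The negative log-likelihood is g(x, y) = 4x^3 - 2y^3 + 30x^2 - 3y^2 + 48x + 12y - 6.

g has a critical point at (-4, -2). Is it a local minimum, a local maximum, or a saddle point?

saddle point

The mixed partial ∂²g/∂x∂y is 0, so the Hessian at any point is diag(g_xx, g_yy) = diag(12(2x + 5), -6(2y + 1)).
At (-4, -2): H = diag(-36, 18).
The eigenvalues have opposite signs, so H is indefinite: a saddle point.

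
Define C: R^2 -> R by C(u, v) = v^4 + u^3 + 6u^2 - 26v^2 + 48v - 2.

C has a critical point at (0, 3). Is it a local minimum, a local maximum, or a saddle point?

The mixed partial ∂²C/∂u∂v is 0, so the Hessian at any point is diag(C_uu, C_vv) = diag(6(u + 2), 4(3v^2 - 13)).
At (0, 3): H = diag(12, 56).
Both eigenvalues are positive, so H is positive definite: a local minimum.

local minimum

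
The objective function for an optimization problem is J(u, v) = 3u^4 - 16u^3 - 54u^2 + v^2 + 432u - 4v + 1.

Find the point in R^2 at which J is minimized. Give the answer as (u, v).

(-3, 2)

J(u,v) separates as P(u) + Q(v) + 1, so its minimum is min P + min Q + 1.
P'(u) = 12(u - 4)(u - 3)(u + 3) vanishes at u ∈ {-3, 3, 4}; Q'(v) = 2v - 4 vanishes at v ∈ {2}.
Local minima of P (where P''>0): P(-3)=-1107, P(4)=608. Local minima of Q: Q(2)=-4.
So the global minimum of J is P(-3) + Q(2) + 1 = -1107 − 4 + 1 = -1110, attained at (-3, 2).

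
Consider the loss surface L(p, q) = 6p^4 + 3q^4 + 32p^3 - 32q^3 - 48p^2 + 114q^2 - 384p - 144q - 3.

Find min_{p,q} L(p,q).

-670

L(p,q) separates as A(p) + B(q) − 3, so its minimum is min A + min B − 3.
A'(p) = 24(p - 2)(p + 2)(p + 4) vanishes at p ∈ {-4, -2, 2}; B'(q) = 12(q - 4)(q - 3)(q - 1) vanishes at q ∈ {1, 3, 4}.
Local minima of A (where A''>0): A(-4)=256, A(2)=-608. Local minima of B: B(1)=-59, B(4)=-32.
So the global minimum of L is A(2) + B(1) − 3 = -608 − 59 − 3 = -670, attained at (2, 1).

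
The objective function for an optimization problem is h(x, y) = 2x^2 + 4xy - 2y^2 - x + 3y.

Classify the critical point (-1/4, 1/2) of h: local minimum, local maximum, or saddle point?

saddle point

The Hessian of h is constant: H = [[4, 4], [4, -4]].
det(H) = 4·(-4) − 4² = -32.
Since det(H) < 0, H is indefinite and the critical point is a saddle point.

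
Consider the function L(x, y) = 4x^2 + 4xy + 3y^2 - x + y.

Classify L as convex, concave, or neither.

L is quadratic, so its Hessian is the constant matrix H = [[8, 4], [4, 6]].
det(H) = 32, tr(H) = 14.
det(H) > 0 and tr(H) > 0, so H is positive definite everywhere: convex.

convex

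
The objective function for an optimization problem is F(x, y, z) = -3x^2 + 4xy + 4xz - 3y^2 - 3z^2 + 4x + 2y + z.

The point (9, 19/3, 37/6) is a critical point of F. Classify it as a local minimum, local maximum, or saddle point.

local maximum

The Hessian is constant: H = [[-6, 4, 4], [4, -6, 0], [4, 0, -6]].
Leading principal minors: Δ₁ = -6, Δ₂ = 20, Δ₃ = -24.
The minors alternate sign starting negative (−, +, −), so H is negative definite: a local maximum.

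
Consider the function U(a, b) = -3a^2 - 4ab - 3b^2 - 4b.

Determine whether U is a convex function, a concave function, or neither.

U is quadratic, so its Hessian is the constant matrix H = [[-6, -4], [-4, -6]].
det(H) = 20, tr(H) = -12.
det(H) > 0 and tr(H) < 0, so H is negative definite everywhere: concave.

concave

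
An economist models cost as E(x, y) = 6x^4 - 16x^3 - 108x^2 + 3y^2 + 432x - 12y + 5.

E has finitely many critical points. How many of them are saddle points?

1

E separates as a function of x plus a function of y, so ∇E=0 decouples.
∂E/∂x = 24(x - 3)(x - 2)(x + 3) = 0 at x ∈ {-3, 2, 3}; ∂E/∂y = 6(y - 2) = 0 at y ∈ {2}.
The Hessian is diagonal: diag(E_xx, E_yy). Second derivatives: E_xx(-3)=720, E_xx(2)=-120, E_xx(3)=144; E_yy(2)=6.
Saddle points occur where the two diagonal entries have opposite signs: (2, 2). Count: 1.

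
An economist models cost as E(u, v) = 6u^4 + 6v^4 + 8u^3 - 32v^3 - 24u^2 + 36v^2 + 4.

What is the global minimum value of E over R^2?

E(u,v) separates as P(u) + Q(v) + 4, so its minimum is min P + min Q + 4.
P'(u) = 24u(u - 1)(u + 2) vanishes at u ∈ {-2, 0, 1}; Q'(v) = 24v(v - 3)(v - 1) vanishes at v ∈ {0, 1, 3}.
Local minima of P (where P''>0): P(-2)=-64, P(1)=-10. Local minima of Q: Q(0)=0, Q(3)=-54.
So the global minimum of E is P(-2) + Q(3) + 4 = -64 − 54 + 4 = -114, attained at (-2, 3).

-114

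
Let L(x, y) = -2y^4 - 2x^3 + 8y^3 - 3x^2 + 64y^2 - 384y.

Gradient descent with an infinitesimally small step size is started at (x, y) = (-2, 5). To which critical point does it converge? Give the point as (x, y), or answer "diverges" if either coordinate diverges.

diverges

L is separable, so gradient descent decouples: x follows -∂L/∂x, y follows -∂L/∂y.
∂L/∂x = -6x(x + 1); at x=-2 this is -12, so x increases.
∂L/∂y = -8(y - 4)(y - 3)(y + 4); at y=5 this is -144, so y increases.
The y-coordinate has no critical point in that direction and runs off to infinity.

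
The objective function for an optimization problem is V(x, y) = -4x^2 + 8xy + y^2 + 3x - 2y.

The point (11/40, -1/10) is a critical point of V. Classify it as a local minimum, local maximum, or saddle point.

The Hessian of V is constant: H = [[-8, 8], [8, 2]].
det(H) = (-8)·2 − 8² = -80.
Since det(H) < 0, H is indefinite and the critical point is a saddle point.

saddle point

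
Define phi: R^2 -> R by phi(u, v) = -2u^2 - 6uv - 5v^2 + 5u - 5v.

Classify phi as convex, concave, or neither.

concave

phi is quadratic, so its Hessian is the constant matrix H = [[-4, -6], [-6, -10]].
det(H) = 4, tr(H) = -14.
det(H) > 0 and tr(H) < 0, so H is negative definite everywhere: concave.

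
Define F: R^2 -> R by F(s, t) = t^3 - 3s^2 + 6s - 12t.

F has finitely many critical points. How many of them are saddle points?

1

F separates as a function of s plus a function of t, so ∇F=0 decouples.
∂F/∂s = -6(s - 1) = 0 at s ∈ {1}; ∂F/∂t = 3(t - 2)(t + 2) = 0 at t ∈ {-2, 2}.
The Hessian is diagonal: diag(F_ss, F_tt). Second derivatives: F_ss(1)=-6; F_tt(-2)=-12, F_tt(2)=12.
Saddle points occur where the two diagonal entries have opposite signs: (1, 2). Count: 1.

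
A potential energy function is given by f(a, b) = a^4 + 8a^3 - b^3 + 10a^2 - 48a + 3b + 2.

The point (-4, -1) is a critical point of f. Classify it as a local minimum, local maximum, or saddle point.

local minimum

The mixed partial ∂²f/∂a∂b is 0, so the Hessian at any point is diag(f_aa, f_bb) = diag(4(3a^2 + 12a + 5), -6b).
At (-4, -1): H = diag(20, 6).
Both eigenvalues are positive, so H is positive definite: a local minimum.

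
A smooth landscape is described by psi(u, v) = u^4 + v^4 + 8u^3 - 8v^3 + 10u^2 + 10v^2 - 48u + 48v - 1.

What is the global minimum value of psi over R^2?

psi(u,v) separates as P(u) + Q(v) − 1, so its minimum is min P + min Q − 1.
P'(u) = 4(u - 1)(u + 3)(u + 4) vanishes at u ∈ {-4, -3, 1}; Q'(v) = 4(v - 4)(v - 3)(v + 1) vanishes at v ∈ {-1, 3, 4}.
Local minima of P (where P''>0): P(-4)=96, P(1)=-29. Local minima of Q: Q(-1)=-29, Q(4)=96.
So the global minimum of psi is P(1) + Q(-1) − 1 = -29 − 29 − 1 = -59, attained at (1, -1).

-59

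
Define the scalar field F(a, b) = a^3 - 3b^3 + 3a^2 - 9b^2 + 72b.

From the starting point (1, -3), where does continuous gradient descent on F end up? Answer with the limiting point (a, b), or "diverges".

(0, -4)

F is separable, so gradient descent decouples: a follows -∂F/∂a, b follows -∂F/∂b.
∂F/∂a = 3a(a + 2); at a=1 this is 9, so a decreases.
∂F/∂b = -9(b - 2)(b + 4); at b=-3 this is 45, so b decreases.
a converges to its nearest critical value 0 (a local min of the a-part); b converges to -4. The iterate converges to (0, -4).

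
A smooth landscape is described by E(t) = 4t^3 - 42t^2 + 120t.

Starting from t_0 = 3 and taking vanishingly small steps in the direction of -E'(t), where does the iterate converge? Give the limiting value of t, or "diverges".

E'(t) = 12(t - 5)(t - 2), so E'(3) = -24.
Gradient descent moves in the -E' direction, i.e. t is increasing.
The nearest critical point in that direction is t = 5, where E'' = 36 > 0 (a local minimum). The iterate converges there.

5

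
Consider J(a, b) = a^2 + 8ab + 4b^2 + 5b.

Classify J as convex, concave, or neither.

J is quadratic, so its Hessian is the constant matrix H = [[2, 8], [8, 8]].
det(H) = -48, tr(H) = 10.
det(H) < 0, so H is indefinite: neither convex nor concave.

neither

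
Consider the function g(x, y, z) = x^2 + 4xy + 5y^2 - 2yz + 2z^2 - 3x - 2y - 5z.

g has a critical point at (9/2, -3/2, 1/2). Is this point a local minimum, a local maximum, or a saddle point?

The Hessian is constant: H = [[2, 4, 0], [4, 10, -2], [0, -2, 4]].
Leading principal minors: Δ₁ = 2, Δ₂ = 4, Δ₃ = 8.
All leading minors are positive, so H is positive definite: a local minimum.

local minimum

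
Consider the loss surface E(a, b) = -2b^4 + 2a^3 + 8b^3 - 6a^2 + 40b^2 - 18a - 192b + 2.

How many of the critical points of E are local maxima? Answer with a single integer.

E separates as a function of a plus a function of b, so ∇E=0 decouples.
∂E/∂a = 6(a - 3)(a + 1) = 0 at a ∈ {-1, 3}; ∂E/∂b = -8(b - 4)(b - 2)(b + 3) = 0 at b ∈ {-3, 2, 4}.
The Hessian is diagonal: diag(E_aa, E_bb). Second derivatives: E_aa(-1)=-24, E_aa(3)=24; E_bb(-3)=-280, E_bb(2)=80, E_bb(4)=-112.
Local maxima occur where both diagonal entries negative: (-1, -3), (-1, 4). Count: 2.

2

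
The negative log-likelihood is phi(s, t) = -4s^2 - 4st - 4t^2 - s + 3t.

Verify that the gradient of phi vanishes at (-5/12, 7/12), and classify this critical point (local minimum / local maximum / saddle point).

local maximum

∇phi = (-8s - 4t - 1, -4s - 8t + 3); substituting (-5/12, 7/12) gives ∇phi = (0, 0), so (-5/12, 7/12) is indeed a critical point.
The Hessian of phi is constant: H = [[-8, -4], [-4, -8]].
det(H) = (-8)·(-8) − (-4)² = 48.
det(H) > 0 and tr(H) = -16 < 0, so H is negative definite and the point is a local maximum.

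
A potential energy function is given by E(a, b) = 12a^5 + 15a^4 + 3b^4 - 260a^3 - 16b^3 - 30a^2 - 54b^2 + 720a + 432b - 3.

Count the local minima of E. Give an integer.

E separates as a function of a plus a function of b, so ∇E=0 decouples.
∂E/∂a = 60(a - 3)(a - 1)(a + 1)(a + 4) = 0 at a ∈ {-4, -1, 1, 3}; ∂E/∂b = 12(b - 4)(b - 3)(b + 3) = 0 at b ∈ {-3, 3, 4}.
The Hessian is diagonal: diag(E_aa, E_bb). Second derivatives: E_aa(-4)=-6300, E_aa(-1)=1440, E_aa(1)=-1200, E_aa(3)=3360; E_bb(-3)=504, E_bb(3)=-72, E_bb(4)=84.
Local minima occur where both diagonal entries positive: (-1, -3), (-1, 4), (3, -3), (3, 4). Count: 4.

4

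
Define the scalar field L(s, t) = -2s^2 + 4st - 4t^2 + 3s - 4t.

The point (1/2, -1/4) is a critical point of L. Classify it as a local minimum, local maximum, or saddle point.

local maximum

The Hessian of L is constant: H = [[-4, 4], [4, -8]].
det(H) = (-4)·(-8) − 4² = 16.
det(H) > 0 and tr(H) = -12 < 0, so H is negative definite and the point is a local maximum.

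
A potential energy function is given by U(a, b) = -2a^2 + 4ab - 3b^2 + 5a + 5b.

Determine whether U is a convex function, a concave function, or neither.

U is quadratic, so its Hessian is the constant matrix H = [[-4, 4], [4, -6]].
det(H) = 8, tr(H) = -10.
det(H) > 0 and tr(H) < 0, so H is negative definite everywhere: concave.

concave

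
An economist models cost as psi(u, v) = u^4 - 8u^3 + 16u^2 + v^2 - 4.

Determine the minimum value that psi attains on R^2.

-4

psi(u,v) separates as P(u) + Q(v) − 4, so its minimum is min P + min Q − 4.
P'(u) = 4u(u - 4)(u - 2) vanishes at u ∈ {0, 2, 4}; Q'(v) = 2v vanishes at v ∈ {0}.
Local minima of P (where P''>0): P(0)=0, P(4)=0. Local minima of Q: Q(0)=0.
So the global minimum of psi is P(0) + Q(0) − 4 = 0 + 0 − 4 = -4, attained at (0, 0).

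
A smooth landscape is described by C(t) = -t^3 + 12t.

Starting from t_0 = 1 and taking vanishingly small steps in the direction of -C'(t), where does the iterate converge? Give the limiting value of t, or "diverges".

C'(t) = -3(t - 2)(t + 2), so C'(1) = 9.
Gradient descent moves in the -C' direction, i.e. t is decreasing.
The nearest critical point in that direction is t = -2, where C'' = 12 > 0 (a local minimum). The iterate converges there.

-2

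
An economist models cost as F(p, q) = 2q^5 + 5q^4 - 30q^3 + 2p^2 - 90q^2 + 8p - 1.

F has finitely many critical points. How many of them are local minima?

F separates as a function of p plus a function of q, so ∇F=0 decouples.
∂F/∂p = 4(p + 2) = 0 at p ∈ {-2}; ∂F/∂q = 10q(q - 3)(q + 2)(q + 3) = 0 at q ∈ {-3, -2, 0, 3}.
The Hessian is diagonal: diag(F_pp, F_qq). Second derivatives: F_pp(-2)=4; F_qq(-3)=-180, F_qq(-2)=100, F_qq(0)=-180, F_qq(3)=900.
Local minima occur where both diagonal entries positive: (-2, -2), (-2, 3). Count: 2.

2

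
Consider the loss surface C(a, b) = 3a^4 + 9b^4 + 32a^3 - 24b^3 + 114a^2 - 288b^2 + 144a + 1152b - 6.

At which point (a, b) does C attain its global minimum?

(-1, -4)

C(a,b) separates as P(a) + Q(b) − 6, so its minimum is min P + min Q − 6.
P'(a) = 12(a + 1)(a + 3)(a + 4) vanishes at a ∈ {-4, -3, -1}; Q'(b) = 36(b - 4)(b - 2)(b + 4) vanishes at b ∈ {-4, 2, 4}.
Local minima of P (where P''>0): P(-4)=-32, P(-1)=-59. Local minima of Q: Q(-4)=-5376, Q(4)=768.
So the global minimum of C is P(-1) + Q(-4) − 6 = -59 − 5376 − 6 = -5441, attained at (-1, -4).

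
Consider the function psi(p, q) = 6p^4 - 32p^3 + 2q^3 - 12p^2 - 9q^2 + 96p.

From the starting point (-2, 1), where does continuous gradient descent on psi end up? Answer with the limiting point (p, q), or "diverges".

psi is separable, so gradient descent decouples: p follows -∂psi/∂p, q follows -∂psi/∂q.
∂psi/∂p = 24(p - 4)(p - 1)(p + 1); at p=-2 this is -432, so p increases.
∂psi/∂q = 6q(q - 3); at q=1 this is -12, so q increases.
p converges to its nearest critical value -1 (a local min of the p-part); q converges to 3. The iterate converges to (-1, 3).

(-1, 3)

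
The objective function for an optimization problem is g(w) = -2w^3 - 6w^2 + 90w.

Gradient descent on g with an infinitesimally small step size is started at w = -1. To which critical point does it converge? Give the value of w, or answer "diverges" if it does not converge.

g'(w) = -6(w - 3)(w + 5), so g'(-1) = 96.
Gradient descent moves in the -g' direction, i.e. w is decreasing.
The nearest critical point in that direction is w = -5, where g'' = 48 > 0 (a local minimum). The iterate converges there.

-5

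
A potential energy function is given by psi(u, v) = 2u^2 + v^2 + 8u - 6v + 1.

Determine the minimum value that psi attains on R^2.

psi(u,v) separates as P(u) + Q(v) + 1, so its minimum is min P + min Q + 1.
P'(u) = 4u + 8 vanishes at u ∈ {-2}; Q'(v) = 2v - 6 vanishes at v ∈ {3}.
Local minima of P (where P''>0): P(-2)=-8. Local minima of Q: Q(3)=-9.
So the global minimum of psi is P(-2) + Q(3) + 1 = -8 − 9 + 1 = -16, attained at (-2, 3).

-16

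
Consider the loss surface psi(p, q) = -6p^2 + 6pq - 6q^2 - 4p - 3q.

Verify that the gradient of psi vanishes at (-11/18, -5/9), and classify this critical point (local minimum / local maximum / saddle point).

∇psi = (-12p + 6q - 4, 6p - 12q - 3); substituting (-11/18, -5/9) gives ∇psi = (0, 0), so (-11/18, -5/9) is indeed a critical point.
The Hessian of psi is constant: H = [[-12, 6], [6, -12]].
det(H) = (-12)·(-12) − 6² = 108.
det(H) > 0 and tr(H) = -24 < 0, so H is negative definite and the point is a local maximum.

local maximum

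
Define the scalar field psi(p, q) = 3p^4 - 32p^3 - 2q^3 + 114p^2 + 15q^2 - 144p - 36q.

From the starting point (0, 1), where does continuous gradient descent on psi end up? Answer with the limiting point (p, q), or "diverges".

(1, 2)

psi is separable, so gradient descent decouples: p follows -∂psi/∂p, q follows -∂psi/∂q.
∂psi/∂p = 12(p - 4)(p - 3)(p - 1); at p=0 this is -144, so p increases.
∂psi/∂q = -6(q - 3)(q - 2); at q=1 this is -12, so q increases.
p converges to its nearest critical value 1 (a local min of the p-part); q converges to 2. The iterate converges to (1, 2).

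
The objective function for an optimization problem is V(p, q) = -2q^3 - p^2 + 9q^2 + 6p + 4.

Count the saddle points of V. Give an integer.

V separates as a function of p plus a function of q, so ∇V=0 decouples.
∂V/∂p = -2(p - 3) = 0 at p ∈ {3}; ∂V/∂q = -6q(q - 3) = 0 at q ∈ {0, 3}.
The Hessian is diagonal: diag(V_pp, V_qq). Second derivatives: V_pp(3)=-2; V_qq(0)=18, V_qq(3)=-18.
Saddle points occur where the two diagonal entries have opposite signs: (3, 0). Count: 1.

1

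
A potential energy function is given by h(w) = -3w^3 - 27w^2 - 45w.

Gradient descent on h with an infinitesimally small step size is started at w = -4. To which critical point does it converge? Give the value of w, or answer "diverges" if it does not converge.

-5

h'(w) = -9(w + 1)(w + 5), so h'(-4) = 27.
Gradient descent moves in the -h' direction, i.e. w is decreasing.
The nearest critical point in that direction is w = -5, where h'' = 36 > 0 (a local minimum). The iterate converges there.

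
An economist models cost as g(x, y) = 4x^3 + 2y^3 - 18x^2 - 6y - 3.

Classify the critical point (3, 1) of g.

The mixed partial ∂²g/∂x∂y is 0, so the Hessian at any point is diag(g_xx, g_yy) = diag(12(2x - 3), 12y).
At (3, 1): H = diag(36, 12).
Both eigenvalues are positive, so H is positive definite: a local minimum.

local minimum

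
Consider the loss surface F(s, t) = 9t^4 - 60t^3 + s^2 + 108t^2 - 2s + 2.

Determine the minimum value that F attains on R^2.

F(s,t) separates as P(s) + Q(t) + 2, so its minimum is min P + min Q + 2.
P'(s) = 2s - 2 vanishes at s ∈ {1}; Q'(t) = 36t(t - 3)(t - 2) vanishes at t ∈ {0, 2, 3}.
Local minima of P (where P''>0): P(1)=-1. Local minima of Q: Q(0)=0, Q(3)=81.
So the global minimum of F is P(1) + Q(0) + 2 = -1 + 0 + 2 = 1, attained at (1, 0).

1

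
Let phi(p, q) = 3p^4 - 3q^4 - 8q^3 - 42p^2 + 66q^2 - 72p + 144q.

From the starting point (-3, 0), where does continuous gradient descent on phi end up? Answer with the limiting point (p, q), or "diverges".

phi is separable, so gradient descent decouples: p follows -∂phi/∂p, q follows -∂phi/∂q.
∂phi/∂p = 12(p - 3)(p + 1)(p + 2); at p=-3 this is -144, so p increases.
∂phi/∂q = -12(q - 3)(q + 1)(q + 4); at q=0 this is 144, so q decreases.
p converges to its nearest critical value -2 (a local min of the p-part); q converges to -1. The iterate converges to (-2, -1).

(-2, -1)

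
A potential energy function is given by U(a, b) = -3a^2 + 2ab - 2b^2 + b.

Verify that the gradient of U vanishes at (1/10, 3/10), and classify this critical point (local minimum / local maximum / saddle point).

∇U = (-6a + 2b, 2a - 4b + 1); substituting (1/10, 3/10) gives ∇U = (0, 0), so (1/10, 3/10) is indeed a critical point.
The Hessian of U is constant: H = [[-6, 2], [2, -4]].
det(H) = (-6)·(-4) − 2² = 20.
det(H) > 0 and tr(H) = -10 < 0, so H is negative definite and the point is a local maximum.

local maximum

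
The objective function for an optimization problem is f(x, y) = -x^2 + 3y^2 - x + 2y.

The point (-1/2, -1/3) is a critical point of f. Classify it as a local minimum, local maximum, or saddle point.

The Hessian of f is constant: H = [[-2, 0], [0, 6]].
det(H) = (-2)·6 − 0² = -12.
Since det(H) < 0, H is indefinite and the critical point is a saddle point.

saddle point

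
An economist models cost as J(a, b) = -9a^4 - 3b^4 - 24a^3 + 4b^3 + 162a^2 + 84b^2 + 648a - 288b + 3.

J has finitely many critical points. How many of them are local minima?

J separates as a function of a plus a function of b, so ∇J=0 decouples.
∂J/∂a = -36(a - 3)(a + 2)(a + 3) = 0 at a ∈ {-3, -2, 3}; ∂J/∂b = -12(b - 3)(b - 2)(b + 4) = 0 at b ∈ {-4, 2, 3}.
The Hessian is diagonal: diag(J_aa, J_bb). Second derivatives: J_aa(-3)=-216, J_aa(-2)=180, J_aa(3)=-1080; J_bb(-4)=-504, J_bb(2)=72, J_bb(3)=-84.
Local minima occur where both diagonal entries positive: (-2, 2). Count: 1.

1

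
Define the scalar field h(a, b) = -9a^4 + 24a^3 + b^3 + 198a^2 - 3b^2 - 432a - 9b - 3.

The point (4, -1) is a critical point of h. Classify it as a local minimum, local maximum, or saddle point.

local maximum

The mixed partial ∂²h/∂a∂b is 0, so the Hessian at any point is diag(h_aa, h_bb) = diag(36(-3a^2 + 4a + 11), 6(b - 1)).
At (4, -1): H = diag(-756, -12).
Both eigenvalues are negative, so H is negative definite: a local maximum.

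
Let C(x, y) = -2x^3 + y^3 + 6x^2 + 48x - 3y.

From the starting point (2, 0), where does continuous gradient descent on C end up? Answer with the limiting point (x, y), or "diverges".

(-2, 1)

C is separable, so gradient descent decouples: x follows -∂C/∂x, y follows -∂C/∂y.
∂C/∂x = -6(x - 4)(x + 2); at x=2 this is 48, so x decreases.
∂C/∂y = 3(y - 1)(y + 1); at y=0 this is -3, so y increases.
x converges to its nearest critical value -2 (a local min of the x-part); y converges to 1. The iterate converges to (-2, 1).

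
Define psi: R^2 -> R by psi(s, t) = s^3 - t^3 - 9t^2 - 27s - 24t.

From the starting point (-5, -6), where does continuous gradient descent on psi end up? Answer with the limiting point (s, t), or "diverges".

psi is separable, so gradient descent decouples: s follows -∂psi/∂s, t follows -∂psi/∂t.
∂psi/∂s = 3(s - 3)(s + 3); at s=-5 this is 48, so s decreases.
∂psi/∂t = -3(t + 2)(t + 4); at t=-6 this is -24, so t increases.
The s-coordinate has no critical point in that direction and runs off to infinity.

diverges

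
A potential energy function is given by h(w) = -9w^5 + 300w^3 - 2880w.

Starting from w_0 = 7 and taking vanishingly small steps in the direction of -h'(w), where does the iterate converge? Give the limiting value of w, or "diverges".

diverges

h'(w) = -45(w - 4)(w - 2)(w + 2)(w + 4), so h'(7) = -66825.
Gradient descent moves in the -h' direction, i.e. w is increasing.
There is no critical point above w=7, and h' keeps the same sign, so the iterate runs off to +∞.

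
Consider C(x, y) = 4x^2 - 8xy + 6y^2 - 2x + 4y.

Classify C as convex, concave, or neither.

convex

C is quadratic, so its Hessian is the constant matrix H = [[8, -8], [-8, 12]].
det(H) = 32, tr(H) = 20.
det(H) > 0 and tr(H) > 0, so H is positive definite everywhere: convex.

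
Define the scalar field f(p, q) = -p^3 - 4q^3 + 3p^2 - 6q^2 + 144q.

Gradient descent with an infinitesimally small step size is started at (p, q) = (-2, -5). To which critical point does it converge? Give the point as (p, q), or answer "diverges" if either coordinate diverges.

f is separable, so gradient descent decouples: p follows -∂f/∂p, q follows -∂f/∂q.
∂f/∂p = -3p(p - 2); at p=-2 this is -24, so p increases.
∂f/∂q = -12(q - 3)(q + 4); at q=-5 this is -96, so q increases.
p converges to its nearest critical value 0 (a local min of the p-part); q converges to -4. The iterate converges to (0, -4).

(0, -4)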